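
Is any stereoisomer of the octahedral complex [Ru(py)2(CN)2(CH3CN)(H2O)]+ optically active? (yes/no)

An octahedron has six vertices in three trans pairs; every non-trans pair is cis.
Systematic placement gives 6 geometric isomers: py trans, CN cis; py cis, CN cis (3 arrangements, 2 chiral); py trans, CN trans; py cis, CN trans.
Of these, 2 lack any improper symmetry element and so occur as enantiomeric pairs, giving 6 + 2 = 8 stereoisomers in total.

yes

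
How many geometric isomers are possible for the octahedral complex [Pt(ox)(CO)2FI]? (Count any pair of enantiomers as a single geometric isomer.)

The six octahedral sites form three mutually perpendicular trans pairs.
Each ox is bidentate and must span two cis positions.
The distinct arrangements are (4 in all): CO trans; CO cis (3 arrangements, 2 chiral).

4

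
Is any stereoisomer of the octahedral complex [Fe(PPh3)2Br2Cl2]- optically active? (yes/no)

In an octahedral complex each vertex has one trans partner and four cis neighbours.
There are 5 geometric isomers: PPh3 trans, Br trans, Cl trans; PPh3 cis, Br trans, Cl cis; PPh3 trans, Br cis, Cl cis; PPh3 cis, Br cis, Cl cis (chiral); PPh3 cis, Br cis, Cl trans.
One of these lacks any improper symmetry element and so occurs as an enantiomeric pair, giving 5 + 1 = 6 stereoisomers in total.

yes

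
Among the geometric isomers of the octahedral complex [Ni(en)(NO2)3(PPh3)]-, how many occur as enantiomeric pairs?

0

In an octahedral complex each vertex has one trans partner and four cis neighbours.
Each en is bidentate and must span two cis positions.
Systematic placement gives 2 geometric isomers: NO2 mer; NO2 fac.
Each arrangement has an internal mirror plane or centre of symmetry, so none is chiral.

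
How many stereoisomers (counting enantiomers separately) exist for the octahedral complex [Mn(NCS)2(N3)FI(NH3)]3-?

15

Systematic enumeration (placing each ligand type in turn and discarding arrangements equivalent by rotation or reflection) gives 9 geometric isomers.
Of these, 6 lack any improper symmetry element and so occur as enantiomeric pairs, giving 9 + 6 = 15 stereoisomers in total.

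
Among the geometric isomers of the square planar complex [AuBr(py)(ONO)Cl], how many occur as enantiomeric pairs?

0

Working through the distinct placements yields 3 geometric isomers: (Br/ONO trans, Cl/py trans); (Br/py trans, Cl/ONO trans); (Br/Cl trans, ONO/py trans).
Each arrangement has an internal mirror plane or centre of symmetry, so none is chiral.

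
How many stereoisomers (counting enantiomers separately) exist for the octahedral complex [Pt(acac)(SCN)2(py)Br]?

In an octahedral complex each vertex has one trans partner and four cis neighbours.
Each acac is bidentate and must span two cis positions.
The distinct arrangements are (4 in all): SCN cis (3 arrangements, 2 chiral); SCN trans.
Of these, 2 lack any improper symmetry element and so occur as enantiomeric pairs, giving 4 + 2 = 6 stereoisomers in total.

6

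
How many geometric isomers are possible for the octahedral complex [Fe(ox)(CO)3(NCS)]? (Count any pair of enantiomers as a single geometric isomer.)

2

The six octahedral sites form three mutually perpendicular trans pairs.
Each ox is bidentate and must span two cis positions.
There are 2 geometric isomers: CO mer; CO fac.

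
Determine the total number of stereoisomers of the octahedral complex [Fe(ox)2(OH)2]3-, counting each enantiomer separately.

3

The six octahedral sites form three mutually perpendicular trans pairs.
Each ox is bidentate and must span two cis positions.
Working through the distinct placements yields 2 geometric isomers: OH trans; OH cis (chiral).
One of these lacks any improper symmetry element and so occurs as an enantiomeric pair, giving 2 + 1 = 3 stereoisomers in total.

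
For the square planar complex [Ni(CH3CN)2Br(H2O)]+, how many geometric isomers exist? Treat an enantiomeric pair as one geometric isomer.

In a square planar complex each vertex has one trans partner and two cis neighbours.
The distinct arrangements are (2 in all): CH3CN cis; CH3CN trans.

2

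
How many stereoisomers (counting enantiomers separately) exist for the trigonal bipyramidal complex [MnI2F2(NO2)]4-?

6

A trigonal bipyramid has two axial and three equatorial sites, which are chemically inequivalent.
Placing the ligands in turn and identifying arrangements related by rotation or reflection leaves 5 distinct geometric isomers.
One of these lacks any improper symmetry element and so occurs as an enantiomeric pair, giving 5 + 1 = 6 stereoisomers in total.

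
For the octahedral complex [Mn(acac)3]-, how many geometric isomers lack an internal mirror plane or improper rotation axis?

Each acac is bidentate and must span two cis positions.
Only one geometric arrangement is possible; it has no improper symmetry element, so it exists as a pair of enantiomers (2 stereoisomers).

1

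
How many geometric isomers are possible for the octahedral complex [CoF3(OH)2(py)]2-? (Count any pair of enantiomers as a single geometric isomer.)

There are 3 geometric isomers: F mer, OH cis; F mer, OH trans; F fac, OH cis.

3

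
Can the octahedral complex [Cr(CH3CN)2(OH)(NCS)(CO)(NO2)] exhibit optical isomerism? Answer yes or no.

An octahedron has six vertices in three trans pairs; every non-trans pair is cis.
Systematic enumeration (placing each ligand type in turn and discarding arrangements equivalent by rotation or reflection) gives 9 geometric isomers.
Of these, 6 lack any improper symmetry element and so occur as enantiomeric pairs, giving 9 + 6 = 15 stereoisomers in total.

yes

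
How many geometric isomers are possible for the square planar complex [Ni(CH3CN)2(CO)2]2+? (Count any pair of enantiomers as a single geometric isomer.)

Working through the distinct placements yields 2 geometric isomers: CH3CN cis; CH3CN trans.

2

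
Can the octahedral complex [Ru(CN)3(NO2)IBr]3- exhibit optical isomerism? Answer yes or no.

yes

The distinct arrangements are (4 in all): CN mer (3 arrangements); CN fac (chiral).
One of these lacks any improper symmetry element and so occurs as an enantiomeric pair, giving 4 + 1 = 5 stereoisomers in total.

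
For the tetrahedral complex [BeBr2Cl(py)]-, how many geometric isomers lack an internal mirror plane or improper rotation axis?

Only one geometric arrangement is possible.

0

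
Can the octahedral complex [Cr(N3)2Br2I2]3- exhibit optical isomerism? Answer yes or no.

There are 5 geometric isomers: N3 trans, Br trans, I trans; N3 cis, Br trans, I cis; N3 trans, Br cis, I cis; N3 cis, Br cis, I cis (chiral); N3 cis, Br cis, I trans.
One of these lacks any improper symmetry element and so occurs as an enantiomeric pair, giving 5 + 1 = 6 stereoisomers in total.

yes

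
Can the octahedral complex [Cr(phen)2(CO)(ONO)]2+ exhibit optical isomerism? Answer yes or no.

Each phen is bidentate and must span two cis positions.
The distinct arrangements are (2 in all): CO and ONO mutually trans; CO and ONO mutually cis (chiral).
One of these lacks any improper symmetry element and so occurs as an enantiomeric pair, giving 2 + 1 = 3 stereoisomers in total.

yes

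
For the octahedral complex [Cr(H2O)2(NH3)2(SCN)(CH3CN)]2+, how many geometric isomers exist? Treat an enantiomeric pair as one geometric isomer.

6

The six octahedral sites form three mutually perpendicular trans pairs.
Systematic placement gives 6 geometric isomers: H2O cis, NH3 cis (3 arrangements, 2 chiral); H2O cis, NH3 trans; H2O trans, NH3 cis; H2O trans, NH3 trans.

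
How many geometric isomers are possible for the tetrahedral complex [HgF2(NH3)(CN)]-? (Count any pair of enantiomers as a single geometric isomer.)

Only one geometric arrangement is possible.

1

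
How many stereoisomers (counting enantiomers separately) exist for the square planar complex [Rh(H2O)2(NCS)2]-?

2

There are 2 geometric isomers: H2O cis; H2O trans.
Each arrangement has an internal mirror plane or centre of symmetry, so none is chiral.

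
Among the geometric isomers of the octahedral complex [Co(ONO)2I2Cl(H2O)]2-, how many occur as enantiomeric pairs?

An octahedron has six vertices in three trans pairs; every non-trans pair is cis.
Systematic placement gives 6 geometric isomers: ONO trans, I trans; ONO cis, I cis (3 arrangements, 2 chiral); ONO trans, I cis; ONO cis, I trans.
Of these, 2 lack any improper symmetry element and so occur as enantiomeric pairs, giving 6 + 2 = 8 stereoisomers in total.

2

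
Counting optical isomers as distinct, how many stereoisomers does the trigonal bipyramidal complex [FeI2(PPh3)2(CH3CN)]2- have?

Exhaustive case analysis gives 5 geometric isomers.
One of these lacks any improper symmetry element and so occurs as an enantiomeric pair, giving 5 + 1 = 6 stereoisomers in total.

6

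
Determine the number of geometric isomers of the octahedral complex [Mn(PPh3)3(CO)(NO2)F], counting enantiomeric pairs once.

4

The six octahedral sites form three mutually perpendicular trans pairs.
Working through the distinct placements yields 4 geometric isomers: PPh3 mer (3 arrangements); PPh3 fac (chiral).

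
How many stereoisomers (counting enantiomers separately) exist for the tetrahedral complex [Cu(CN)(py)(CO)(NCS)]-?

Only one geometric arrangement is possible; it has no improper symmetry element, so it exists as a pair of enantiomers (2 stereoisomers).

2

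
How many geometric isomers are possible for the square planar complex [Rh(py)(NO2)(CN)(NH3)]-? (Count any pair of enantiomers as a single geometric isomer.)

3

The distinct arrangements are (3 in all): (CN/NO2 trans, NH3/py trans); (CN/py trans, NH3/NO2 trans); (CN/NH3 trans, NO2/py trans).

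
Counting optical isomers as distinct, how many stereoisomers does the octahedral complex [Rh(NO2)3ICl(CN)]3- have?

There are 4 geometric isomers: NO2 mer (3 arrangements); NO2 fac (chiral).
One of these lacks any improper symmetry element and so occurs as an enantiomeric pair, giving 4 + 1 = 5 stereoisomers in total.

5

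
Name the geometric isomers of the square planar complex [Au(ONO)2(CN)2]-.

In a square planar complex each vertex has one trans partner and two cis neighbours.
The distinct arrangements are (2 in all): ONO cis; ONO trans.

cis and trans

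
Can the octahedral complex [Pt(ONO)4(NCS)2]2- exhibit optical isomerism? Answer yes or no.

In an octahedral complex each vertex has one trans partner and four cis neighbours.
The distinct arrangements are (2 in all): NCS trans; NCS cis.
Each arrangement has an internal mirror plane or centre of symmetry, so none is chiral.

no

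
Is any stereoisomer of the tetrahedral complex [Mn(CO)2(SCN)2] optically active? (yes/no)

In a tetrahedral complex all four positions are equivalent and every pair of ligands is adjacent — there is no cis/trans distinction.
Only one geometric arrangement is possible.

no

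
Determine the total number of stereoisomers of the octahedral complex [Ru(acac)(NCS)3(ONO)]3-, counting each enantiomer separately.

2

Each acac is bidentate and must span two cis positions.
The distinct arrangements are (2 in all): NCS mer; NCS fac.
Each arrangement has an internal mirror plane or centre of symmetry, so none is chiral.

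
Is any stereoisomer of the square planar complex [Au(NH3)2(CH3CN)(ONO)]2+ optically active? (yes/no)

no

A square has two trans pairs of vertices; adjacent vertices are cis.
Working through the distinct placements yields 2 geometric isomers: NH3 cis; NH3 trans.
Each arrangement has an internal mirror plane or centre of symmetry, so none is chiral.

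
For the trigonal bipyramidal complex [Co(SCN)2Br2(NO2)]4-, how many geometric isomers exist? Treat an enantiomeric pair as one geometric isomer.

5

Exhaustive case analysis gives 5 geometric isomers.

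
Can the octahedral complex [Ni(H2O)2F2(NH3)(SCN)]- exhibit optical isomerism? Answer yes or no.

In an octahedral complex each vertex has one trans partner and four cis neighbours.
The distinct arrangements are (6 in all): H2O trans, F trans; H2O cis, F trans; H2O cis, F cis (3 arrangements, 2 chiral); H2O trans, F cis.
Of these, 2 lack any improper symmetry element and so occur as enantiomeric pairs, giving 6 + 2 = 8 stereoisomers in total.

yes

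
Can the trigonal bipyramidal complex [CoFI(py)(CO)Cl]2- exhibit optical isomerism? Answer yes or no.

In a trigonal bipyramid the two axial positions differ from the three equatorial ones.
Placing the ligands in turn and identifying arrangements related by rotation or reflection leaves 10 distinct geometric isomers.
Of these, 10 lack any improper symmetry element and so occur as enantiomeric pairs, giving 10 + 10 = 20 stereoisomers in total.

yes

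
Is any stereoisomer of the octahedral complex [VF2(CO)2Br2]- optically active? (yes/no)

yes

An octahedron has six vertices in three trans pairs; every non-trans pair is cis.
Systematic placement gives 5 geometric isomers: F trans, CO trans, Br trans; F cis, CO cis, Br trans; F trans, CO cis, Br cis; F cis, CO cis, Br cis (chiral); F cis, CO trans, Br cis.
One of these lacks any improper symmetry element and so occurs as an enantiomeric pair, giving 5 + 1 = 6 stereoisomers in total.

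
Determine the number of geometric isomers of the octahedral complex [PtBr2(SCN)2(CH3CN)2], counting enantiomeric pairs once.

5

In an octahedral complex each vertex has one trans partner and four cis neighbours.
Systematic placement gives 5 geometric isomers: Br trans, SCN trans, CH3CN trans; Br trans, SCN cis, CH3CN cis; Br cis, SCN trans, CH3CN cis; Br cis, SCN cis, CH3CN cis (chiral); Br cis, SCN cis, CH3CN trans.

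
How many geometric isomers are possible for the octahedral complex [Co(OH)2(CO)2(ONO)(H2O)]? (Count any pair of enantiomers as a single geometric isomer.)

An octahedron has six vertices in three trans pairs; every non-trans pair is cis.
The distinct arrangements are (6 in all): OH cis, CO trans; OH trans, CO trans; OH cis, CO cis (3 arrangements, 2 chiral); OH trans, CO cis.

6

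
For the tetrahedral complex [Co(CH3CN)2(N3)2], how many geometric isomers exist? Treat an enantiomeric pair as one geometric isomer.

1

In a tetrahedral complex all four positions are equivalent and every pair of ligands is adjacent — there is no cis/trans distinction.
Only one geometric arrangement is possible.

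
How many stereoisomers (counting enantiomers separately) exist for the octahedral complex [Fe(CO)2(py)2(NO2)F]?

8

An octahedron has six vertices in three trans pairs; every non-trans pair is cis.
There are 6 geometric isomers: CO trans, py trans; CO trans, py cis; CO cis, py trans; CO cis, py cis (3 arrangements, 2 chiral).
Of these, 2 lack any improper symmetry element and so occur as enantiomeric pairs, giving 6 + 2 = 8 stereoisomers in total.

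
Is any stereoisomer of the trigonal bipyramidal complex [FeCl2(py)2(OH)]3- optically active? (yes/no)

yes

A trigonal bipyramid has two axial and three equatorial sites, which are chemically inequivalent.
Exhaustive case analysis gives 5 geometric isomers.
One of these lacks any improper symmetry element and so occurs as an enantiomeric pair, giving 5 + 1 = 6 stereoisomers in total.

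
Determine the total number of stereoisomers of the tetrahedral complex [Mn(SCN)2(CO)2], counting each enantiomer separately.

All four vertices of a tetrahedron are equivalent and mutually adjacent, so cis/trans isomerism cannot arise.
Only one geometric arrangement is possible.

1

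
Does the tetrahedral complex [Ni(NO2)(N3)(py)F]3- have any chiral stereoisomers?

yes

In a tetrahedral complex all four positions are equivalent and every pair of ligands is adjacent — there is no cis/trans distinction.
Only one geometric arrangement is possible; it has no improper symmetry element, so it exists as a pair of enantiomers (2 stereoisomers).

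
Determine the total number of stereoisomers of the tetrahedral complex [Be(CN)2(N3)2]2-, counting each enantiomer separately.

All four vertices of a tetrahedron are equivalent and mutually adjacent, so cis/trans isomerism cannot arise.
Only one geometric arrangement is possible.

1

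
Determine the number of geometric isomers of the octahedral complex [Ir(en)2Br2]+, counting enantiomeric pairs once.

2

Each en is bidentate and must span two cis positions.
Systematic placement gives 2 geometric isomers: Br trans; Br cis (chiral).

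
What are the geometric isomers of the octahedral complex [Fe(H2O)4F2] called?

cis and trans

The distinct arrangements are (2 in all): F trans; F cis.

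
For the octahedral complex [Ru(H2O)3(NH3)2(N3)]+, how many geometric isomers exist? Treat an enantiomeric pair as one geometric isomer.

An octahedron has six vertices in three trans pairs; every non-trans pair is cis.
Working through the distinct placements yields 3 geometric isomers: H2O mer, NH3 trans; H2O mer, NH3 cis; H2O fac, NH3 cis.

3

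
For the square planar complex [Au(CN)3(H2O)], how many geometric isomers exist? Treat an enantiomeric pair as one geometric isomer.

1

A square has two trans pairs of vertices; adjacent vertices are cis.
Only one geometric arrangement is possible.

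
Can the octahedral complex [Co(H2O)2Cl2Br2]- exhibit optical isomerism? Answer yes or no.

yes

The distinct arrangements are (5 in all): H2O trans, Cl trans, Br trans; H2O cis, Cl cis, Br trans; H2O trans, Cl cis, Br cis; H2O cis, Cl cis, Br cis (chiral); H2O cis, Cl trans, Br cis.
One of these lacks any improper symmetry element and so occurs as an enantiomeric pair, giving 5 + 1 = 6 stereoisomers in total.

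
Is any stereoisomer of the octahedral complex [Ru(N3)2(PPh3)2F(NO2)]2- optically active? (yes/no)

yes

The six octahedral sites form three mutually perpendicular trans pairs.
There are 6 geometric isomers: N3 cis, PPh3 trans; N3 cis, PPh3 cis (3 arrangements, 2 chiral); N3 trans, PPh3 trans; N3 trans, PPh3 cis.
Of these, 2 lack any improper symmetry element and so occur as enantiomeric pairs, giving 6 + 2 = 8 stereoisomers in total.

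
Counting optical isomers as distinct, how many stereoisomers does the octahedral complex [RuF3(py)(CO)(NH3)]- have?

In an octahedral complex each vertex has one trans partner and four cis neighbours.
Working through the distinct placements yields 4 geometric isomers: F mer (3 arrangements); F fac (chiral).
One of these lacks any improper symmetry element and so occurs as an enantiomeric pair, giving 4 + 1 = 5 stereoisomers in total.

5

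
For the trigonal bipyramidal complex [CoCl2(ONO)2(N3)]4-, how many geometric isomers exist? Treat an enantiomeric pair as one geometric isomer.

In a trigonal bipyramid the two axial positions differ from the three equatorial ones.
Exhaustive case analysis gives 5 geometric isomers.

5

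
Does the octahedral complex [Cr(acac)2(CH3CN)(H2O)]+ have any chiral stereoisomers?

yes

An octahedron has six vertices in three trans pairs; every non-trans pair is cis.
Each acac is bidentate and must span two cis positions.
Working through the distinct placements yields 2 geometric isomers: CH3CN and H2O mutually trans; CH3CN and H2O mutually cis (chiral).
One of these lacks any improper symmetry element and so occurs as an enantiomeric pair, giving 2 + 1 = 3 stereoisomers in total.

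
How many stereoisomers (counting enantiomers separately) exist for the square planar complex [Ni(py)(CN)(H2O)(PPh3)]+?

In a square planar complex each vertex has one trans partner and two cis neighbours.
Systematic placement gives 3 geometric isomers: (CN/PPh3 trans, H2O/py trans); (CN/py trans, H2O/PPh3 trans); (CN/H2O trans, PPh3/py trans).
Each arrangement has an internal mirror plane or centre of symmetry, so none is chiral.

3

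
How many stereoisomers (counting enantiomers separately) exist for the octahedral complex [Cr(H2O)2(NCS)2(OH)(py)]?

8

An octahedron has six vertices in three trans pairs; every non-trans pair is cis.
Systematic placement gives 6 geometric isomers: H2O trans, NCS trans; H2O trans, NCS cis; H2O cis, NCS cis (3 arrangements, 2 chiral); H2O cis, NCS trans.
Of these, 2 lack any improper symmetry element and so occur as enantiomeric pairs, giving 6 + 2 = 8 stereoisomers in total.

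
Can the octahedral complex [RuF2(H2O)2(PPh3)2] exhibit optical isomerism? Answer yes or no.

The distinct arrangements are (5 in all): F trans, H2O trans, PPh3 trans; F trans, H2O cis, PPh3 cis; F cis, H2O cis, PPh3 trans; F cis, H2O cis, PPh3 cis (chiral); F cis, H2O trans, PPh3 cis.
One of these lacks any improper symmetry element and so occurs as an enantiomeric pair, giving 5 + 1 = 6 stereoisomers in total.

yes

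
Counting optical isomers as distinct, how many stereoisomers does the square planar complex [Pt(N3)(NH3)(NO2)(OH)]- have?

3

A square has two trans pairs of vertices; adjacent vertices are cis.
Systematic placement gives 3 geometric isomers: (N3/NO2 trans, NH3/OH trans); (N3/OH trans, NH3/NO2 trans); (N3/NH3 trans, NO2/OH trans).
Each arrangement has an internal mirror plane or centre of symmetry, so none is chiral.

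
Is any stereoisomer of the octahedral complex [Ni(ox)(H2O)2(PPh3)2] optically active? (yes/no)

yes

In an octahedral complex each vertex has one trans partner and four cis neighbours.
Each ox is bidentate and must span two cis positions.
There are 3 geometric isomers: H2O trans, PPh3 cis; H2O cis, PPh3 cis (chiral); H2O cis, PPh3 trans.
One of these lacks any improper symmetry element and so occurs as an enantiomeric pair, giving 3 + 1 = 4 stereoisomers in total.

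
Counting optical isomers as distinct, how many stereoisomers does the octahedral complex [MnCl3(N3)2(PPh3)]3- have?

3

In an octahedral complex each vertex has one trans partner and four cis neighbours.
Systematic placement gives 3 geometric isomers: Cl mer, N3 cis; Cl mer, N3 trans; Cl fac, N3 cis.
Each arrangement has an internal mirror plane or centre of symmetry, so none is chiral.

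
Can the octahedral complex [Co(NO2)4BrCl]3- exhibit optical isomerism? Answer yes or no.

The six octahedral sites form three mutually perpendicular trans pairs.
Working through the distinct placements yields 2 geometric isomers: Br and Cl mutually trans; Br and Cl mutually cis.
Each arrangement has an internal mirror plane or centre of symmetry, so none is chiral.

no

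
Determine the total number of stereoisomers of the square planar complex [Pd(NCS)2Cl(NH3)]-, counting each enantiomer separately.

2

The distinct arrangements are (2 in all): NCS cis; NCS trans.
Each arrangement has an internal mirror plane or centre of symmetry, so none is chiral.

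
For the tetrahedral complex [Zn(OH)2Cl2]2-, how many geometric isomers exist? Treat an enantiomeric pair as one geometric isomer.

All four vertices of a tetrahedron are equivalent and mutually adjacent, so cis/trans isomerism cannot arise.
Only one geometric arrangement is possible.

1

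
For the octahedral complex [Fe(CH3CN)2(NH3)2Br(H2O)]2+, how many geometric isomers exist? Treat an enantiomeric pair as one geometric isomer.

An octahedron has six vertices in three trans pairs; every non-trans pair is cis.
Systematic placement gives 6 geometric isomers: CH3CN cis, NH3 trans; CH3CN cis, NH3 cis (3 arrangements, 2 chiral); CH3CN trans, NH3 trans; CH3CN trans, NH3 cis.

6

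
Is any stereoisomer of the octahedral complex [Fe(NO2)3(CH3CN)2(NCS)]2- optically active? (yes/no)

In an octahedral complex each vertex has one trans partner and four cis neighbours.
There are 3 geometric isomers: NO2 mer, CH3CN trans; NO2 mer, CH3CN cis; NO2 fac, CH3CN cis.
Each arrangement has an internal mirror plane or centre of symmetry, so none is chiral.

no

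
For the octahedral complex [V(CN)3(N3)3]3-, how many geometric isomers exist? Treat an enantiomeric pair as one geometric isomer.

The distinct arrangements are (2 in all): CN mer; CN fac.

2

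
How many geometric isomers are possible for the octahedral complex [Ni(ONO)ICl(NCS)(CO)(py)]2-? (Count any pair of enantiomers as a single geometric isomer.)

The six octahedral sites form three mutually perpendicular trans pairs.
Exhaustive case analysis gives 15 geometric isomers.

15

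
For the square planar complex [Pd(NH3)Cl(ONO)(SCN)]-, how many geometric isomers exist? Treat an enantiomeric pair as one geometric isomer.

3

A square has two trans pairs of vertices; adjacent vertices are cis.
Working through the distinct placements yields 3 geometric isomers: (Cl/ONO trans, NH3/SCN trans); (Cl/SCN trans, NH3/ONO trans); (Cl/NH3 trans, ONO/SCN trans).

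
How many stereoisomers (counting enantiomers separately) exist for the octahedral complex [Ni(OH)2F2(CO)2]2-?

In an octahedral complex each vertex has one trans partner and four cis neighbours.
The distinct arrangements are (5 in all): OH trans, F trans, CO trans; OH cis, F cis, CO trans; OH trans, F cis, CO cis; OH cis, F cis, CO cis (chiral); OH cis, F trans, CO cis.
One of these lacks any improper symmetry element and so occurs as an enantiomeric pair, giving 5 + 1 = 6 stereoisomers in total.

6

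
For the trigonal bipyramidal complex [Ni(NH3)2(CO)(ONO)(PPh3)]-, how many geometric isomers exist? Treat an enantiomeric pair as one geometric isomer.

7

A trigonal bipyramid has two axial and three equatorial sites, which are chemically inequivalent.
Systematic enumeration (placing each ligand type in turn and discarding arrangements equivalent by rotation or reflection) gives 7 geometric isomers.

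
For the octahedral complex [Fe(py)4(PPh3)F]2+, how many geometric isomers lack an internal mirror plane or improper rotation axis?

0

The six octahedral sites form three mutually perpendicular trans pairs.
There are 2 geometric isomers: PPh3 and F mutually trans; PPh3 and F mutually cis.
Each arrangement has an internal mirror plane or centre of symmetry, so none is chiral.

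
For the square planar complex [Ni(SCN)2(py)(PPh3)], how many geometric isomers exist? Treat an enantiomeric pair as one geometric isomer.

A square has two trans pairs of vertices; adjacent vertices are cis.
The distinct arrangements are (2 in all): SCN cis; SCN trans.

2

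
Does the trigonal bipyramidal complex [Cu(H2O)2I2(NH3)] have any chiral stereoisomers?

yes

Exhaustive case analysis gives 5 geometric isomers.
One of these lacks any improper symmetry element and so occurs as an enantiomeric pair, giving 5 + 1 = 6 stereoisomers in total.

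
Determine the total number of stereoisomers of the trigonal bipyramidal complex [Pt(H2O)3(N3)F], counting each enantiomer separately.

A trigonal bipyramid has two axial and three equatorial sites, which are chemically inequivalent.
The distinct arrangements are (4 in all): N3 equatorial, F axial; N3 axial, F axial; N3 equatorial, F equatorial; N3 axial, F equatorial.
Each arrangement has an internal mirror plane or centre of symmetry, so none is chiral.

4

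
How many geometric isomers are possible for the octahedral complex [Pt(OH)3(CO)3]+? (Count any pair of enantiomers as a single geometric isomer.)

An octahedron has six vertices in three trans pairs; every non-trans pair is cis.
Systematic placement gives 2 geometric isomers: OH mer; OH fac.

2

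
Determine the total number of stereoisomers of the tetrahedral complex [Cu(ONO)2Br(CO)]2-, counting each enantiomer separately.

1

All four vertices of a tetrahedron are equivalent and mutually adjacent, so cis/trans isomerism cannot arise.
Only one geometric arrangement is possible.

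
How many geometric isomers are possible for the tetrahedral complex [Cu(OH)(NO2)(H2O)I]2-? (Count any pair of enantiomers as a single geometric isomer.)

All four vertices of a tetrahedron are equivalent and mutually adjacent, so cis/trans isomerism cannot arise.
Only one geometric arrangement is possible; it has no improper symmetry element, so it exists as a pair of enantiomers (2 stereoisomers).

1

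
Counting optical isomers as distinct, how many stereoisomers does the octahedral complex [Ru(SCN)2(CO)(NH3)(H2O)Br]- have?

15

Placing the ligands in turn and identifying arrangements related by rotation or reflection leaves 9 distinct geometric isomers.
Of these, 6 lack any improper symmetry element and so occur as enantiomeric pairs, giving 9 + 6 = 15 stereoisomers in total.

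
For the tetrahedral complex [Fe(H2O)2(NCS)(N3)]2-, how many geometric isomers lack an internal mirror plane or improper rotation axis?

In a tetrahedral complex all four positions are equivalent and every pair of ligands is adjacent — there is no cis/trans distinction.
Only one geometric arrangement is possible.

0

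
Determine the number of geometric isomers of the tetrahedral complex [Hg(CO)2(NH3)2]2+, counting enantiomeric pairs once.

Only one geometric arrangement is possible.

1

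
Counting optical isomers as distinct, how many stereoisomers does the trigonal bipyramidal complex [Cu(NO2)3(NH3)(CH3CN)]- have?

4

In a trigonal bipyramid the two axial positions differ from the three equatorial ones.
Working through the distinct placements yields 4 geometric isomers: NH3 axial, CH3CN axial; NH3 equatorial, CH3CN axial; NH3 axial, CH3CN equatorial; NH3 equatorial, CH3CN equatorial.
Each arrangement has an internal mirror plane or centre of symmetry, so none is chiral.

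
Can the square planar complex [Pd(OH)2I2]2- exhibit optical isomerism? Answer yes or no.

In a square planar complex each vertex has one trans partner and two cis neighbours.
Working through the distinct placements yields 2 geometric isomers: OH cis; OH trans.
Each arrangement has an internal mirror plane or centre of symmetry, so none is chiral.

no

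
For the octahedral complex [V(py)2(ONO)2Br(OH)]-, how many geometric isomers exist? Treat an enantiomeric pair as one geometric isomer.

In an octahedral complex each vertex has one trans partner and four cis neighbours.
Systematic placement gives 6 geometric isomers: py trans, ONO trans; py cis, ONO cis (3 arrangements, 2 chiral); py trans, ONO cis; py cis, ONO trans.

6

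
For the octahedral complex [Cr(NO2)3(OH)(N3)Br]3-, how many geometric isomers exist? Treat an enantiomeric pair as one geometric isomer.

In an octahedral complex each vertex has one trans partner and four cis neighbours.
Working through the distinct placements yields 4 geometric isomers: NO2 mer (3 arrangements); NO2 fac (chiral).

4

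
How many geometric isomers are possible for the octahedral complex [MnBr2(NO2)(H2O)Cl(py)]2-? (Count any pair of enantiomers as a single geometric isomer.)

9

In an octahedral complex each vertex has one trans partner and four cis neighbours.
Exhaustive case analysis gives 9 geometric isomers.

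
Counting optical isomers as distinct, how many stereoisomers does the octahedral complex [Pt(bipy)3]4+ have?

An octahedron has six vertices in three trans pairs; every non-trans pair is cis.
Each bipy is bidentate and must span two cis positions.
Only one geometric arrangement is possible; it has no improper symmetry element, so it exists as a pair of enantiomers (2 stereoisomers).

2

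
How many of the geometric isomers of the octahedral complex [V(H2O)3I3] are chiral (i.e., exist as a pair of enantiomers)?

The six octahedral sites form three mutually perpendicular trans pairs.
Systematic placement gives 2 geometric isomers: H2O mer; H2O fac.
Each arrangement has an internal mirror plane or centre of symmetry, so none is chiral.

0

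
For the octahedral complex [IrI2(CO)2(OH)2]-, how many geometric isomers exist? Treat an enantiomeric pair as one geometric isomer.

In an octahedral complex each vertex has one trans partner and four cis neighbours.
The distinct arrangements are (5 in all): I trans, CO trans, OH trans; I cis, CO trans, OH cis; I cis, CO cis, OH trans; I cis, CO cis, OH cis (chiral); I trans, CO cis, OH cis.

5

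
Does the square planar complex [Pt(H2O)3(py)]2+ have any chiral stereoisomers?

A square has two trans pairs of vertices; adjacent vertices are cis.
Only one geometric arrangement is possible.

no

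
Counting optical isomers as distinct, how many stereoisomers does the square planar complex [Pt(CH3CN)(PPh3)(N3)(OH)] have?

3

In a square planar complex each vertex has one trans partner and two cis neighbours.
Systematic placement gives 3 geometric isomers: (CH3CN/OH trans, N3/PPh3 trans); (CH3CN/PPh3 trans, N3/OH trans); (CH3CN/N3 trans, OH/PPh3 trans).
Each arrangement has an internal mirror plane or centre of symmetry, so none is chiral.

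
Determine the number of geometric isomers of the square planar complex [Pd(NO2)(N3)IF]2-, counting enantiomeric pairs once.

3

A square has two trans pairs of vertices; adjacent vertices are cis.
The distinct arrangements are (3 in all): (F/N3 trans, I/NO2 trans); (F/NO2 trans, I/N3 trans); (F/I trans, N3/NO2 trans).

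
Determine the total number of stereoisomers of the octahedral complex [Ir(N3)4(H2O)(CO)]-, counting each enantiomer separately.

2

An octahedron has six vertices in three trans pairs; every non-trans pair is cis.
The distinct arrangements are (2 in all): H2O and CO mutually trans; H2O and CO mutually cis.
Each arrangement has an internal mirror plane or centre of symmetry, so none is chiral.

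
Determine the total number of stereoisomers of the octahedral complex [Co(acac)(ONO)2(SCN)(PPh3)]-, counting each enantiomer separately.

The six octahedral sites form three mutually perpendicular trans pairs.
Each acac is bidentate and must span two cis positions.
Systematic placement gives 4 geometric isomers: ONO trans; ONO cis (3 arrangements, 2 chiral).
Of these, 2 lack any improper symmetry element and so occur as enantiomeric pairs, giving 4 + 2 = 6 stereoisomers in total.

6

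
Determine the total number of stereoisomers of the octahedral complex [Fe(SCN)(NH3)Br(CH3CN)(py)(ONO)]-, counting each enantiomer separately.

30

An octahedron has six vertices in three trans pairs; every non-trans pair is cis.
Systematic enumeration (placing each ligand type in turn and discarding arrangements equivalent by rotation or reflection) gives 15 geometric isomers.
Of these, 15 lack any improper symmetry element and so occur as enantiomeric pairs, giving 15 + 15 = 30 stereoisomers in total.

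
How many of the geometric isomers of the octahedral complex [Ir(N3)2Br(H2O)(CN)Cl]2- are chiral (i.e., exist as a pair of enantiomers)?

The six octahedral sites form three mutually perpendicular trans pairs.
Systematic enumeration (placing each ligand type in turn and discarding arrangements equivalent by rotation or reflection) gives 9 geometric isomers.
Of these, 6 lack any improper symmetry element and so occur as enantiomeric pairs, giving 9 + 6 = 15 stereoisomers in total.

6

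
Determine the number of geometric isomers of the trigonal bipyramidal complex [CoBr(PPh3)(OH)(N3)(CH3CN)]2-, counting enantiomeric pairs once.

In a trigonal bipyramid the two axial positions differ from the three equatorial ones.
Exhaustive case analysis gives 10 geometric isomers.

10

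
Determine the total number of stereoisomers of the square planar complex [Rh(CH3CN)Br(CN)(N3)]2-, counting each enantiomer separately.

3

A square has two trans pairs of vertices; adjacent vertices are cis.
There are 3 geometric isomers: (Br/CN trans, CH3CN/N3 trans); (Br/N3 trans, CH3CN/CN trans); (Br/CH3CN trans, CN/N3 trans).
Each arrangement has an internal mirror plane or centre of symmetry, so none is chiral.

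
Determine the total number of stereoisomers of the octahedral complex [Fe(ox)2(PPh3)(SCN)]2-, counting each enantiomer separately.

3

The six octahedral sites form three mutually perpendicular trans pairs.
Each ox is bidentate and must span two cis positions.
There are 2 geometric isomers: PPh3 and SCN mutually trans; PPh3 and SCN mutually cis (chiral).
One of these lacks any improper symmetry element and so occurs as an enantiomeric pair, giving 2 + 1 = 3 stereoisomers in total.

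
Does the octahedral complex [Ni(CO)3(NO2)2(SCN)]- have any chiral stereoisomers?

no

In an octahedral complex each vertex has one trans partner and four cis neighbours.
The distinct arrangements are (3 in all): CO mer, NO2 cis; CO mer, NO2 trans; CO fac, NO2 cis.
Each arrangement has an internal mirror plane or centre of symmetry, so none is chiral.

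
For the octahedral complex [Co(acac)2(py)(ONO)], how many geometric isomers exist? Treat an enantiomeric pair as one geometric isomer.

2

In an octahedral complex each vertex has one trans partner and four cis neighbours.
Each acac is bidentate and must span two cis positions.
Systematic placement gives 2 geometric isomers: py and ONO mutually cis (chiral); py and ONO mutually trans.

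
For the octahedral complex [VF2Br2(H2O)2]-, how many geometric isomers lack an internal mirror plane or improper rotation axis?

1

An octahedron has six vertices in three trans pairs; every non-trans pair is cis.
Systematic placement gives 5 geometric isomers: F trans, Br trans, H2O trans; F cis, Br trans, H2O cis; F cis, Br cis, H2O trans; F cis, Br cis, H2O cis (chiral); F trans, Br cis, H2O cis.
One of these lacks any improper symmetry element and so occurs as an enantiomeric pair, giving 5 + 1 = 6 stereoisomers in total.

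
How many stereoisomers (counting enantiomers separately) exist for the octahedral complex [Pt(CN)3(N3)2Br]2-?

An octahedron has six vertices in three trans pairs; every non-trans pair is cis.
Working through the distinct placements yields 3 geometric isomers: CN mer, N3 trans; CN fac, N3 cis; CN mer, N3 cis.
Each arrangement has an internal mirror plane or centre of symmetry, so none is chiral.

3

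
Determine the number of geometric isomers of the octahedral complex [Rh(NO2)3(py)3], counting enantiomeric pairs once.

2

The six octahedral sites form three mutually perpendicular trans pairs.
Working through the distinct placements yields 2 geometric isomers: NO2 mer; NO2 fac.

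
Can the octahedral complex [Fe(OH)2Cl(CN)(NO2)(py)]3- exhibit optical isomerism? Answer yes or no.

yes

In an octahedral complex each vertex has one trans partner and four cis neighbours.
Placing the ligands in turn and identifying arrangements related by rotation or reflection leaves 9 distinct geometric isomers.
Of these, 6 lack any improper symmetry element and so occur as enantiomeric pairs, giving 9 + 6 = 15 stereoisomers in total.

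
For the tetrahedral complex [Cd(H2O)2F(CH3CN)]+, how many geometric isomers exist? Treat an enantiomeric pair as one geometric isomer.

1

In a tetrahedral complex all four positions are equivalent and every pair of ligands is adjacent — there is no cis/trans distinction.
Only one geometric arrangement is possible.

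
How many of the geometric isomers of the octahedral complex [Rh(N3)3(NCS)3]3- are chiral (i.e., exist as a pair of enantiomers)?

Systematic placement gives 2 geometric isomers: N3 mer; N3 fac.
Each arrangement has an internal mirror plane or centre of symmetry, so none is chiral.

0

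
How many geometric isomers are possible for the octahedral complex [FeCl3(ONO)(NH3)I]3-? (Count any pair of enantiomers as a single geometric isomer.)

4

An octahedron has six vertices in three trans pairs; every non-trans pair is cis.
The distinct arrangements are (4 in all): Cl mer (3 arrangements); Cl fac (chiral).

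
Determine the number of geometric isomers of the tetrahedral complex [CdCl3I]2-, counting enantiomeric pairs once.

1

Only one geometric arrangement is possible.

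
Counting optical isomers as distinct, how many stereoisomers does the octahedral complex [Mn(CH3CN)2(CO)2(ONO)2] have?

6

The six octahedral sites form three mutually perpendicular trans pairs.
The distinct arrangements are (5 in all): CH3CN trans, CO trans, ONO trans; CH3CN trans, CO cis, ONO cis; CH3CN cis, CO cis, ONO trans; CH3CN cis, CO cis, ONO cis (chiral); CH3CN cis, CO trans, ONO cis.
One of these lacks any improper symmetry element and so occurs as an enantiomeric pair, giving 5 + 1 = 6 stereoisomers in total.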